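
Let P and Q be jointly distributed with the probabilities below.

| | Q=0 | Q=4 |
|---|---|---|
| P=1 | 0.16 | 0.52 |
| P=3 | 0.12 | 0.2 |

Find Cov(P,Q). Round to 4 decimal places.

E[P] = 1.64,  E[Q] = 2.88
E[PQ] = 4.48
Cov(P,Q) = E[PQ] − E[P]E[Q] = 4.48 − (1.64)(2.88) = -0.2432

-0.2432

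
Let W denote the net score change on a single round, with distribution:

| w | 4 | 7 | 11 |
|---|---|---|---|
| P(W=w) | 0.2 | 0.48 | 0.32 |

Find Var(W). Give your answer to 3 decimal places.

E[W] = (4)(0.2) + (7)(0.48) + (11)(0.32) = 7.68
E[W²] = (4)²(0.2) + (7)²(0.48) + (11)²(0.32) = 65.44
Var(W) = E[W²] − (E[W])² = 65.44 − (7.68)² = 6.4576

6.458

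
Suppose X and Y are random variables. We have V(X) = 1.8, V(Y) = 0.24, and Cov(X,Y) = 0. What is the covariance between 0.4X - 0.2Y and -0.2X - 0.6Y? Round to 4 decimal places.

Cov(0.4X - 0.2Y, -0.2X - 0.6Y) = (0.4)(-0.2)V(X) + (-0.2)(-0.6)V(Y) + [(0.4)(-0.6) + (-0.2)(-0.2)]Cov(X,Y)
= -0.08·1.8 + 0.12·0.24 + -0.2·0 = -0.1152

-0.1152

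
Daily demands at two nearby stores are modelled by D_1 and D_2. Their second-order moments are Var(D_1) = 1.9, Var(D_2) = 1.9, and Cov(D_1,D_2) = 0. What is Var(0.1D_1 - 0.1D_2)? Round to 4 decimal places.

Var(0.1D_1 - 0.1D_2) = (0.1)²·Var(D_1) + (-0.1)²·Var(D_2) + 2·(0.1)·(-0.1)·Cov(D_1,D_2)
= 0.01·1.9 + 0.01·1.9 + -0.02·0 = 0.038

0.0380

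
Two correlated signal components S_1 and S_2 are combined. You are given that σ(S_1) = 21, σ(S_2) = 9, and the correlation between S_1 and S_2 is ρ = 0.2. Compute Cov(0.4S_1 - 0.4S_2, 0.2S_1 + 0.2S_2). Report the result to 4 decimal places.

28.8000

Var(S_1) = (21)² = 441;  Var(S_2) = (9)² = 81
Cov(S_1,S_2) = ρ·σ(S_1)·σ(S_2) = 0.2·21·9 = 37.8
Cov(0.4S_1 - 0.4S_2, 0.2S_1 + 0.2S_2) = (0.4)(0.2)Var(S_1) + (-0.4)(0.2)Var(S_2) + [(0.4)(0.2) + (-0.4)(0.2)]Cov(S_1,S_2)
= 0.08·441 + -0.08·81 + 0·37.8 = 28.8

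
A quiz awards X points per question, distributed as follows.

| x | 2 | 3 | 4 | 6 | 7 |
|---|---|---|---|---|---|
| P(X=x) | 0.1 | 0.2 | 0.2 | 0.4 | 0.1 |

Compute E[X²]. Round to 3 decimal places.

E[X²] = (2)²(0.1) + (3)²(0.2) + (4)²(0.2) + (6)²(0.4) + (7)²(0.1) = 24.7

24.700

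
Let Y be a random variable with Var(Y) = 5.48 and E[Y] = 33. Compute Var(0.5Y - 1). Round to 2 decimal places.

Var(0.5Y - 1) = (0.5)²·Var(Y) = 0.25·5.48 = 1.37

1.37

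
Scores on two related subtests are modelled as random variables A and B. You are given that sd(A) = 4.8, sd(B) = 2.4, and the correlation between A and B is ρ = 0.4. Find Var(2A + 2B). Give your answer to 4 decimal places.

Var(A) = (4.8)² = 23.04;  Var(B) = (2.4)² = 5.76
Cov(A,B) = ρ·sd(A)·sd(B) = 0.4·4.8·2.4 = 4.608
Var(2A + 2B) = (2)²·Var(A) + (2)²·Var(B) + 2·(2)·(2)·Cov(A,B)
= 4·23.04 + 4·5.76 + 8·4.608 = 152.064

152.0640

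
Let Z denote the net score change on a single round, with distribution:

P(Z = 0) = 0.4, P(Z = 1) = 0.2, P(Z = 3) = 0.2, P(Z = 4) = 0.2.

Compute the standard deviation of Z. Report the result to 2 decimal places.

E[Z] = (0)(0.4) + (1)(0.2) + (3)(0.2) + (4)(0.2) = 1.6
E[Z²] = (0)²(0.4) + (1)²(0.2) + (3)²(0.2) + (4)²(0.2) = 5.2
Var(Z) = E[Z²] − (E[Z])² = 5.2 − (1.6)² = 2.64
SD(Z) = √2.64 ≈ 1.62

1.62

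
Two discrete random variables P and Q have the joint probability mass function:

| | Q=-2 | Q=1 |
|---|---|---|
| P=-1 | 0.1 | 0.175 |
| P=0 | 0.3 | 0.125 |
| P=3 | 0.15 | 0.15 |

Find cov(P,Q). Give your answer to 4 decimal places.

E[P] = 0.625,  E[Q] = -0.65
E[PQ] = -0.425
cov(P,Q) = E[PQ] − E[P]E[Q] = -0.425 − (0.625)(-0.65) = -0.01875

-0.0188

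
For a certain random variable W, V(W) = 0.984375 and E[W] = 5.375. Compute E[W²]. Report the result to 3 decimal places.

29.875

E[W²] = V(W) + (E[W])² = 0.984375 + (5.375)² = 29.875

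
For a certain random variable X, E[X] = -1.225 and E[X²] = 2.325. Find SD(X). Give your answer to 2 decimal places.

Var(X) = 2.325 − (-1.225)² = 0.824375
SD(X) = √0.824375 ≈ 0.91

0.91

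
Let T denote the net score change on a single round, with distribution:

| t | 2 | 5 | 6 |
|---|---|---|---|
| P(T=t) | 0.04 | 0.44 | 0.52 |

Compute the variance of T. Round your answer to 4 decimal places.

0.7200

E[T] = (2)(0.04) + (5)(0.44) + (6)(0.52) = 5.4
E[T²] = (2)²(0.04) + (5)²(0.44) + (6)²(0.52) = 29.88
Var(T) = E[T²] − (E[T])² = 29.88 − (5.4)² = 0.72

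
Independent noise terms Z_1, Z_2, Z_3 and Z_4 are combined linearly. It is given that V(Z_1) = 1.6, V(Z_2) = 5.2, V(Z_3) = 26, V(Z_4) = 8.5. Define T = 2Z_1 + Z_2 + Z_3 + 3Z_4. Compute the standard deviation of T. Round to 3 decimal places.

By independence, V(T) = (2)²V(Z_1) + (1)²V(Z_2) + (1)²V(Z_3) + (3)²V(Z_4)
= (2)²·1.6 + (1)²·5.2 + (1)²·26 + (3)²·8.5 = 114.1
σ(T) = √114.1 ≈ 10.682

10.682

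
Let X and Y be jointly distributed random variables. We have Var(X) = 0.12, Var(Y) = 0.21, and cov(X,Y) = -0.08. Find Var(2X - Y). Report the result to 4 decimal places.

Var(2X - Y) = (2)²·Var(X) + (-1)²·Var(Y) + 2·(2)·(-1)·cov(X,Y)
= 4·0.12 + 1·0.21 + -4·-0.08 = 1.01

1.0100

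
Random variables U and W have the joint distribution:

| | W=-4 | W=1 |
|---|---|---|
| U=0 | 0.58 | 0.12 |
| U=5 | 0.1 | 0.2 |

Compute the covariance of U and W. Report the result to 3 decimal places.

E[U] = 1.5,  E[W] = -2.4
E[UW] = -1
cov(U,W) = E[UW] − E[U]E[W] = -1 − (1.5)(-2.4) = 2.6

2.600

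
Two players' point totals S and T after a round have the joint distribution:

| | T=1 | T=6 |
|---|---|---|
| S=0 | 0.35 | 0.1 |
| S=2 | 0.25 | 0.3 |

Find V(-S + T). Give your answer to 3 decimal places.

E[S] = 1.1,  E[T] = 3,  E[ST] = 4.1
V(S) = 2.2 − (1.1)² = 0.99;  V(T) = 15 − (3)² = 6
Cov(S,T) = 4.1 − (1.1)(3) = 0.8
V(-S + T) = (-1)²·0.99 + (1)²·6 + 2·(-1)·(1)·0.8 = 5.39

5.390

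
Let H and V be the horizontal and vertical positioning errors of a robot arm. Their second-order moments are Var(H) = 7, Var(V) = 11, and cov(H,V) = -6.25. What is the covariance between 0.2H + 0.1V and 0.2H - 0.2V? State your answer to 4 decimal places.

0.1850

cov(0.2H + 0.1V, 0.2H - 0.2V) = (0.2)(0.2)Var(H) + (0.1)(-0.2)Var(V) + [(0.2)(-0.2) + (0.1)(0.2)]cov(H,V)
= 0.04·7 + -0.02·11 + -0.02·-6.25 = 0.185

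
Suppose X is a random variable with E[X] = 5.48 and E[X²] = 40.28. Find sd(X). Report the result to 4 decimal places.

var(X) = 40.28 − (5.48)² = 10.2496
sd(X) = √10.2496 ≈ 3.2015

3.2015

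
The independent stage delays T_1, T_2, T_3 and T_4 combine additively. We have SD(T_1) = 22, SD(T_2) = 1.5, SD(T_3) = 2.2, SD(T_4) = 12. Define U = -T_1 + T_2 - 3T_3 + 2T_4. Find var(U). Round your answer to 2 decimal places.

var(T_1) = 484, var(T_2) = 2.25, var(T_3) = 4.84, var(T_4) = 144
By independence, var(U) = (-1)²var(T_1) + (1)²var(T_2) + (-3)²var(T_3) + (2)²var(T_4)
= (-1)²·484 + (1)²·2.25 + (-3)²·4.84 + (2)²·144 = 1105.81

1105.81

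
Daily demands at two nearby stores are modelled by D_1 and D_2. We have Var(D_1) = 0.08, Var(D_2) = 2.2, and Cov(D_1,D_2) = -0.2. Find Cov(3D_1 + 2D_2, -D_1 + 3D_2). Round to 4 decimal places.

Cov(3D_1 + 2D_2, -D_1 + 3D_2) = (3)(-1)Var(D_1) + (2)(3)Var(D_2) + [(3)(3) + (2)(-1)]Cov(D_1,D_2)
= -3·0.08 + 6·2.2 + 7·-0.2 = 11.56

11.5600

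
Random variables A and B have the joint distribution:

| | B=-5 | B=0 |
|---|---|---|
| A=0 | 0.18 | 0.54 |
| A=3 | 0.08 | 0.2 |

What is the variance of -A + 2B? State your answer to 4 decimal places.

21.4864

E[A] = 0.84,  E[B] = -1.3,  E[AB] = -1.2
Var(A) = 2.52 − (0.84)² = 1.8144;  Var(B) = 6.5 − (-1.3)² = 4.81
Cov(A,B) = -1.2 − (0.84)(-1.3) = -0.108
Var(-A + 2B) = (-1)²·1.8144 + (2)²·4.81 + 2·(-1)·(2)·-0.108 = 21.4864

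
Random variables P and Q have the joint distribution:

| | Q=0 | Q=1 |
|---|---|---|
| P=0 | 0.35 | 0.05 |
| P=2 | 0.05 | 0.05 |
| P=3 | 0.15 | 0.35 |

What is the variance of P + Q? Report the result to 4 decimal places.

E[P] = 1.7,  E[Q] = 0.45,  E[PQ] = 1.15
Var(P) = 4.9 − (1.7)² = 2.01;  Var(Q) = 0.45 − (0.45)² = 0.2475
Cov(P,Q) = 1.15 − (1.7)(0.45) = 0.385
Var(P + Q) = (1)²·2.01 + (1)²·0.2475 + 2·(1)·(1)·0.385 = 3.0275

3.0275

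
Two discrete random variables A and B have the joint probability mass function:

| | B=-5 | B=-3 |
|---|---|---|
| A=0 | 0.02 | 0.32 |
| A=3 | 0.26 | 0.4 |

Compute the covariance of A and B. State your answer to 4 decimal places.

-0.4512

E[A] = 1.98,  E[B] = -3.56
E[AB] = -7.5
Cov(A,B) = E[AB] − E[A]E[B] = -7.5 − (1.98)(-3.56) = -0.4512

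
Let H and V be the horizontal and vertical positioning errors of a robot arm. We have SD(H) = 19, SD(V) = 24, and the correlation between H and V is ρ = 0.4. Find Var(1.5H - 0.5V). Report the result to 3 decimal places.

Var(H) = (19)² = 361;  Var(V) = (24)² = 576
cov(H,V) = ρ·SD(H)·SD(V) = 0.4·19·24 = 182.4
Var(1.5H - 0.5V) = (1.5)²·Var(H) + (-0.5)²·Var(V) + 2·(1.5)·(-0.5)·cov(H,V)
= 2.25·361 + 0.25·576 + -1.5·182.4 = 682.65

682.650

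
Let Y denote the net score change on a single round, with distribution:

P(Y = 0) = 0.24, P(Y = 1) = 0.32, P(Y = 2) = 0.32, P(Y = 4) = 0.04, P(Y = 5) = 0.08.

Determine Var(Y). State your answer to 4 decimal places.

1.9296

E[Y] = (0)(0.24) + (1)(0.32) + (2)(0.32) + (4)(0.04) + (5)(0.08) = 1.52
E[Y²] = (0)²(0.24) + (1)²(0.32) + (2)²(0.32) + (4)²(0.04) + (5)²(0.08) = 4.24
Var(Y) = E[Y²] − (E[Y])² = 4.24 − (1.52)² = 1.9296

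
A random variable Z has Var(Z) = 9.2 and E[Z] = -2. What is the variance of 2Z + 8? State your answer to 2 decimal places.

Var(2Z + 8) = (2)²·Var(Z) = 4·9.2 = 36.8

36.80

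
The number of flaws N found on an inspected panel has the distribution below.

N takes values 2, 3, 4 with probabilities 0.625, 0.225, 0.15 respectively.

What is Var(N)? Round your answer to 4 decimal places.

0.5494

E[N] = (2)(0.625) + (3)(0.225) + (4)(0.15) = 2.525
E[N²] = (2)²(0.625) + (3)²(0.225) + (4)²(0.15) = 6.925
Var(N) = E[N²] − (E[N])² = 6.925 − (2.525)² = 0.549375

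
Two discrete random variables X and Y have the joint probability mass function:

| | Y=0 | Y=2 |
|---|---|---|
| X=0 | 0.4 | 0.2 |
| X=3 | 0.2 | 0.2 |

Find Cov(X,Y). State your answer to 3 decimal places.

0.240

E[X] = 1.2,  E[Y] = 0.8
E[XY] = 1.2
Cov(X,Y) = E[XY] − E[X]E[Y] = 1.2 − (1.2)(0.8) = 0.24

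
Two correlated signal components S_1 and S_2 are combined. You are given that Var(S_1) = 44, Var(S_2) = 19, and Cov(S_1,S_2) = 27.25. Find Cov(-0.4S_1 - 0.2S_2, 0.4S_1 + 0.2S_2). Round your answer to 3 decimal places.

Cov(-0.4S_1 - 0.2S_2, 0.4S_1 + 0.2S_2) = (-0.4)(0.4)Var(S_1) + (-0.2)(0.2)Var(S_2) + [(-0.4)(0.2) + (-0.2)(0.4)]Cov(S_1,S_2)
= -0.16·44 + -0.04·19 + -0.16·27.25 = -12.16

-12.160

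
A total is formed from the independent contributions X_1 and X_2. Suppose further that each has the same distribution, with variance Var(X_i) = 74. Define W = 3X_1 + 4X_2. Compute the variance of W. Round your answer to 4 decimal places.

1850.0000

By independence, Var(W) = (3)²Var(X_1) + (4)²Var(X_2)
= (3)²·74 + (4)²·74 = 1850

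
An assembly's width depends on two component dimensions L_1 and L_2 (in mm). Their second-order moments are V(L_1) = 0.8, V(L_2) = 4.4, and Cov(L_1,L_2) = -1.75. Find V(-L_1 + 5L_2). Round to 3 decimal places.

V(-L_1 + 5L_2) = (-1)²·V(L_1) + (5)²·V(L_2) + 2·(-1)·(5)·Cov(L_1,L_2)
= 1·0.8 + 25·4.4 + -10·-1.75 = 128.3

128.300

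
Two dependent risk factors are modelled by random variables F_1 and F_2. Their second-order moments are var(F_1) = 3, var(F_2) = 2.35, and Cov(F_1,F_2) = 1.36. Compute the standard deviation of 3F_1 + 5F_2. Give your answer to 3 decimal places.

var(3F_1 + 5F_2) = (3)²·var(F_1) + (5)²·var(F_2) + 2·(3)·(5)·Cov(F_1,F_2)
= 9·3 + 25·2.35 + 30·1.36 = 126.55
SD(3F_1 + 5F_2) = √126.55 ≈ 11.249

11.249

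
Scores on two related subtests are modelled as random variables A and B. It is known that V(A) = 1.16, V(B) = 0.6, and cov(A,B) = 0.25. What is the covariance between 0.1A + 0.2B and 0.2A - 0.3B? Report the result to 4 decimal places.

cov(0.1A + 0.2B, 0.2A - 0.3B) = (0.1)(0.2)V(A) + (0.2)(-0.3)V(B) + [(0.1)(-0.3) + (0.2)(0.2)]cov(A,B)
= 0.02·1.16 + -0.06·0.6 + 0.01·0.25 = -0.0103

-0.0103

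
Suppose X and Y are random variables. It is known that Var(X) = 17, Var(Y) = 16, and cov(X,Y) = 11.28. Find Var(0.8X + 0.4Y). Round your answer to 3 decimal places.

20.659

Var(0.8X + 0.4Y) = (0.8)²·Var(X) + (0.4)²·Var(Y) + 2·(0.8)·(0.4)·cov(X,Y)
= 0.64·17 + 0.16·16 + 0.64·11.28 = 20.6592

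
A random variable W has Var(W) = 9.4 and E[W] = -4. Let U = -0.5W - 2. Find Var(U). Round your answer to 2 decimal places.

2.35

Var(-0.5W - 2) = (-0.5)²·Var(W) = 0.25·9.4 = 2.35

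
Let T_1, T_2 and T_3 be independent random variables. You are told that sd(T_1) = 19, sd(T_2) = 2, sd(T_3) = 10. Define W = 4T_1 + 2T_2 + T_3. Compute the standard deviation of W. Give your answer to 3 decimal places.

var(T_1) = 361, var(T_2) = 4, var(T_3) = 100
By independence, var(W) = (4)²var(T_1) + (2)²var(T_2) + (1)²var(T_3)
= (4)²·361 + (2)²·4 + (1)²·100 = 5892
sd(W) = √5892 ≈ 76.759

76.759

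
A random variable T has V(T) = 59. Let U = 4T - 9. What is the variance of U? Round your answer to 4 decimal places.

V(4T - 9) = (4)²·V(T) = 16·59 = 944

944.0000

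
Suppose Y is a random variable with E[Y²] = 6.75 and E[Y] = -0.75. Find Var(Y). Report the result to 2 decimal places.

Var(Y) = 6.75 − (-0.75)² = 6.1875

6.19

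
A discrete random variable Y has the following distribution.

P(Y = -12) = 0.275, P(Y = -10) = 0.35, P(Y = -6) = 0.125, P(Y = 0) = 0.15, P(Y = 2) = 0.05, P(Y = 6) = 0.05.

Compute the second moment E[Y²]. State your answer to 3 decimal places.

81.100

E[Y²] = (-12)²(0.275) + (-10)²(0.35) + (-6)²(0.125) + (0)²(0.15) + (2)²(0.05) + (6)²(0.05) = 81.1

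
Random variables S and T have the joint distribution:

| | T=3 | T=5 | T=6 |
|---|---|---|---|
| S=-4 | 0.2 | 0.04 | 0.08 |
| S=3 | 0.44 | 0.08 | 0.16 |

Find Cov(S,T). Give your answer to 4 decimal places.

-0.0896

E[S] = 0.76,  E[T] = 3.96
E[ST] = 2.92
Cov(S,T) = E[ST] − E[S]E[T] = 2.92 − (0.76)(3.96) = -0.0896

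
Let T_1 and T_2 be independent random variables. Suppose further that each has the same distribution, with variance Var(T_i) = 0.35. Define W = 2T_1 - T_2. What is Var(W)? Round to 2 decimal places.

By independence, Var(W) = (2)²Var(T_1) + (-1)²Var(T_2)
= (2)²·0.35 + (-1)²·0.35 = 1.75

1.75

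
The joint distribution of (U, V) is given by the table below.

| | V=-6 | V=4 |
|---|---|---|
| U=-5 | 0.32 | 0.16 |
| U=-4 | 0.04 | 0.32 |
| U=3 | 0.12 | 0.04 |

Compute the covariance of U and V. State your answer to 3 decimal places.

-2.128

E[U] = -3.36,  E[V] = -0.8
E[UV] = 0.56
cov(U,V) = E[UV] − E[U]E[V] = 0.56 − (-3.36)(-0.8) = -2.128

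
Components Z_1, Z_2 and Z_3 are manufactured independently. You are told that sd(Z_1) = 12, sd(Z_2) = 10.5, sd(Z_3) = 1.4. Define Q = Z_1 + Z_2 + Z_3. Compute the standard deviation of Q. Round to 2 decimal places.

16.01

var(Z_1) = 144, var(Z_2) = 110.25, var(Z_3) = 1.96
By independence, var(Q) = (1)²var(Z_1) + (1)²var(Z_2) + (1)²var(Z_3)
= (1)²·144 + (1)²·110.25 + (1)²·1.96 = 256.21
sd(Q) = √256.21 ≈ 16.01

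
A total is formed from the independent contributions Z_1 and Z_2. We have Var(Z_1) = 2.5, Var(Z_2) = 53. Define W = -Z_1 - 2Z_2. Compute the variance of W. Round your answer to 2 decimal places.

By independence, Var(W) = (-1)²Var(Z_1) + (-2)²Var(Z_2)
= (-1)²·2.5 + (-2)²·53 = 214.5

214.50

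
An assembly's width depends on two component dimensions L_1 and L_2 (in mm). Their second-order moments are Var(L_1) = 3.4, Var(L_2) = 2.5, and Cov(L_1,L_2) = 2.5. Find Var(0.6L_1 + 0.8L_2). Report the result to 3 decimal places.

5.224

Var(0.6L_1 + 0.8L_2) = (0.6)²·Var(L_1) + (0.8)²·Var(L_2) + 2·(0.6)·(0.8)·Cov(L_1,L_2)
= 0.36·3.4 + 0.64·2.5 + 0.96·2.5 = 5.224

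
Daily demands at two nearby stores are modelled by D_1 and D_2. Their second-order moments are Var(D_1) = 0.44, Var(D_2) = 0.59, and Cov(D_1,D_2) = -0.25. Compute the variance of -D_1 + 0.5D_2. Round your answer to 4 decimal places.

Var(-D_1 + 0.5D_2) = (-1)²·Var(D_1) + (0.5)²·Var(D_2) + 2·(-1)·(0.5)·Cov(D_1,D_2)
= 1·0.44 + 0.25·0.59 + -1·-0.25 = 0.8375

0.8375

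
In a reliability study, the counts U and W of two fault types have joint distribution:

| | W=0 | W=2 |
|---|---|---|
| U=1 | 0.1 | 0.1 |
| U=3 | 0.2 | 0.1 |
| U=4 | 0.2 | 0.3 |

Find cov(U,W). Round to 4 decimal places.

E[U] = 3.1,  E[W] = 1
E[UW] = 3.2
cov(U,W) = E[UW] − E[U]E[W] = 3.2 − (3.1)(1) = 0.1

0.1000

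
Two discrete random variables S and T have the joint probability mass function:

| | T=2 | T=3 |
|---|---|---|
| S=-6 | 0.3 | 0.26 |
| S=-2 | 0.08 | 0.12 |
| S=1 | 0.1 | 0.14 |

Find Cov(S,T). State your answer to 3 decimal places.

E[S] = -3.52,  E[T] = 2.52
E[ST] = -8.7
Cov(S,T) = E[ST] − E[S]E[T] = -8.7 − (-3.52)(2.52) = 0.1704

0.170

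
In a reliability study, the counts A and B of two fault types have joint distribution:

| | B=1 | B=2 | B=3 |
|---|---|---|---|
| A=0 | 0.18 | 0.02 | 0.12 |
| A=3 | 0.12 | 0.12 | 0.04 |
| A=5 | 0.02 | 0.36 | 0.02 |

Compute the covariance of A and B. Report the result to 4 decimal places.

E[A] = 2.84,  E[B] = 1.86
E[AB] = 5.44
Cov(A,B) = E[AB] − E[A]E[B] = 5.44 − (2.84)(1.86) = 0.1576

0.1576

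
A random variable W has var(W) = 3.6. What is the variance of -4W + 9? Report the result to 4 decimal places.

var(-4W + 9) = (-4)²·var(W) = 16·3.6 = 57.6

57.6000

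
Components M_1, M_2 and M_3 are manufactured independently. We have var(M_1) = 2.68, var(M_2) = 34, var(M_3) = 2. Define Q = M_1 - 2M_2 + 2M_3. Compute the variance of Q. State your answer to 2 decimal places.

146.68

By independence, var(Q) = (1)²var(M_1) + (-2)²var(M_2) + (2)²var(M_3)
= (1)²·2.68 + (-2)²·34 + (2)²·2 = 146.68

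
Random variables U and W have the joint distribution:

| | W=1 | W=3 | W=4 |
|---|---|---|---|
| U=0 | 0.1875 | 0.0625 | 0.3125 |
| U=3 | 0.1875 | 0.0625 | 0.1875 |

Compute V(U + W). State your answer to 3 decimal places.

E[U] = 1.3125,  E[W] = 2.75,  E[UW] = 3.375
V(U) = 3.9375 − (1.3125)² = 2.21484375;  V(W) = 9.5 − (2.75)² = 1.9375
cov(U,W) = 3.375 − (1.3125)(2.75) = -0.234375
V(U + W) = (1)²·2.21484375 + (1)²·1.9375 + 2·(1)·(1)·-0.234375 = 3.68359375

3.684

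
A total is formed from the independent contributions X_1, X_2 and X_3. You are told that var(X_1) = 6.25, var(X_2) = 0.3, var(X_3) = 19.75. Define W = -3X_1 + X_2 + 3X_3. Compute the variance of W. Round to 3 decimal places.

By independence, var(W) = (-3)²var(X_1) + (1)²var(X_2) + (3)²var(X_3)
= (-3)²·6.25 + (1)²·0.3 + (3)²·19.75 = 234.3

234.300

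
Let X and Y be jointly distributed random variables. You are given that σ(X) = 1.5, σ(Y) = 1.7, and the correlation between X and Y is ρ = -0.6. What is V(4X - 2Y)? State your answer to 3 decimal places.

V(X) = (1.5)² = 2.25;  V(Y) = (1.7)² = 2.89
cov(X,Y) = ρ·σ(X)·σ(Y) = -0.6·1.5·1.7 = -1.53
V(4X - 2Y) = (4)²·V(X) + (-2)²·V(Y) + 2·(4)·(-2)·cov(X,Y)
= 16·2.25 + 4·2.89 + -16·-1.53 = 72.04

72.040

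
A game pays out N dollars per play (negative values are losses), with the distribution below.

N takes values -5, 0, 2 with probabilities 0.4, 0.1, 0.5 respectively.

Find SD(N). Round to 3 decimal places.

E[N] = (-5)(0.4) + (0)(0.1) + (2)(0.5) = -1
E[N²] = (-5)²(0.4) + (0)²(0.1) + (2)²(0.5) = 12
Var(N) = E[N²] − (E[N])² = 12 − (-1)² = 11
SD(N) = √11 ≈ 3.317

3.317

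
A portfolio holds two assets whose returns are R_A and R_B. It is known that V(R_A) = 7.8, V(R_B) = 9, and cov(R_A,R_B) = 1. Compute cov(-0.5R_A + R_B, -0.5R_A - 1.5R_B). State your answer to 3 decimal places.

cov(-0.5R_A + R_B, -0.5R_A - 1.5R_B) = (-0.5)(-0.5)V(R_A) + (1)(-1.5)V(R_B) + [(-0.5)(-1.5) + (1)(-0.5)]cov(R_A,R_B)
= 0.25·7.8 + -1.5·9 + 0.25·1 = -11.3

-11.300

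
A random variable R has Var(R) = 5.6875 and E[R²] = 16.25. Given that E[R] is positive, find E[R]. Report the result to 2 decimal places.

(E[R])² = E[R²] − Var(R) = 16.25 − 5.6875 = 10.5625
E[R] = √10.5625 = 3.25

3.25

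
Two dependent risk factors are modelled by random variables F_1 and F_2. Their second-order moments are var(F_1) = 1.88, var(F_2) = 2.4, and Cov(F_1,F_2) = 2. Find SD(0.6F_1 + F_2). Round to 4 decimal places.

var(0.6F_1 + F_2) = (0.6)²·var(F_1) + (1)²·var(F_2) + 2·(0.6)·(1)·Cov(F_1,F_2)
= 0.36·1.88 + 1·2.4 + 1.2·2 = 5.4768
SD(0.6F_1 + F_2) = √5.4768 ≈ 2.3403

2.3403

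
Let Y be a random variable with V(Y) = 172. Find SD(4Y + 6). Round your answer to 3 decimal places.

V(4Y + 6) = (4)²·172 = 2752
SD(4Y + 6) = √2752 ≈ 52.460

52.460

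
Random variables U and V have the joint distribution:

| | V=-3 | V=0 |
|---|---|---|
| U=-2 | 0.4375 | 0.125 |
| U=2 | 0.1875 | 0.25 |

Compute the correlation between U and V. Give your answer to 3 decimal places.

E[U] = -0.25,  E[V] = -1.875
E[UV] = 1.5
Cov(U,V) = E[UV] − E[U]E[V] = 1.5 − (-0.25)(-1.875) = 1.03125
Var(U) = 3.9375,  Var(V) = 2.109375
ρ = 1.03125 / √(3.9375·2.109375) ≈ 0.358

0.358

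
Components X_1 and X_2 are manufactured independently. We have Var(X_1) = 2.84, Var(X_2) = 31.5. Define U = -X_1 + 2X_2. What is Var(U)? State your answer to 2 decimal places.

By independence, Var(U) = (-1)²Var(X_1) + (2)²Var(X_2)
= (-1)²·2.84 + (2)²·31.5 = 128.84

128.84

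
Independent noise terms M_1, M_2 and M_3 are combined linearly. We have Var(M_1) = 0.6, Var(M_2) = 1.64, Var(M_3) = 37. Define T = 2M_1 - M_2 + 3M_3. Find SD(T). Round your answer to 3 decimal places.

By independence, Var(T) = (2)²Var(M_1) + (-1)²Var(M_2) + (3)²Var(M_3)
= (2)²·0.6 + (-1)²·1.64 + (3)²·37 = 337.04
SD(T) = √337.04 ≈ 18.359

18.359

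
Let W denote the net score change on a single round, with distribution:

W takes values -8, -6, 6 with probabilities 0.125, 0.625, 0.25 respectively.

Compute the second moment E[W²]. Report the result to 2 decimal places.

E[W²] = (-8)²(0.125) + (-6)²(0.625) + (6)²(0.25) = 39.5

39.50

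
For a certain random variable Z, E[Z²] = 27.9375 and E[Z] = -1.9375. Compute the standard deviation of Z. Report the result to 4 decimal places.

4.9177

Var(Z) = 27.9375 − (-1.9375)² = 24.18359375
SD(Z) = √24.18359375 ≈ 4.9177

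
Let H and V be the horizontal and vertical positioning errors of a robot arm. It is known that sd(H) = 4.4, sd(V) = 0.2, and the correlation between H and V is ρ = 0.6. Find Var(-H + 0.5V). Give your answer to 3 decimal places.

Var(H) = (4.4)² = 19.36;  Var(V) = (0.2)² = 0.04
Cov(H,V) = ρ·sd(H)·sd(V) = 0.6·4.4·0.2 = 0.528
Var(-H + 0.5V) = (-1)²·Var(H) + (0.5)²·Var(V) + 2·(-1)·(0.5)·Cov(H,V)
= 1·19.36 + 0.25·0.04 + -1·0.528 = 18.842

18.842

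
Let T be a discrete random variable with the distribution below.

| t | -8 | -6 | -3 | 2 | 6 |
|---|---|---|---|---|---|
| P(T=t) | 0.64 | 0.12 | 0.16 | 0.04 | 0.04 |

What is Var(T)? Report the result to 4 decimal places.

E[T] = (-8)(0.64) + (-6)(0.12) + (-3)(0.16) + (2)(0.04) + (6)(0.04) = -6
E[T²] = (-8)²(0.64) + (-6)²(0.12) + (-3)²(0.16) + (2)²(0.04) + (6)²(0.04) = 48.32
Var(T) = E[T²] − (E[T])² = 48.32 − (-6)² = 12.32

12.3200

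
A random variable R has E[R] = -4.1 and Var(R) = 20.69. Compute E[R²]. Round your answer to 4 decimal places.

E[R²] = Var(R) + (E[R])² = 20.69 + (-4.1)² = 37.5

37.5000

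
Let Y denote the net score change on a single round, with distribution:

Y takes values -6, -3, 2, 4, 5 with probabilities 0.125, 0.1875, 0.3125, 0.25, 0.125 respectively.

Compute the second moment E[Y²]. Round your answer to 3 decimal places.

E[Y²] = (-6)²(0.125) + (-3)²(0.1875) + (2)²(0.3125) + (4)²(0.25) + (5)²(0.125) = 14.5625

14.563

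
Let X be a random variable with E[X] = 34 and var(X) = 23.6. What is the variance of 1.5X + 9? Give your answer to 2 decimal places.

53.10

var(1.5X + 9) = (1.5)²·var(X) = 2.25·23.6 = 53.1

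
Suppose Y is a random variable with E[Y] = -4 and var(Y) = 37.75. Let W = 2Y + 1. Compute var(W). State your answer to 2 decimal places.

var(2Y + 1) = (2)²·var(Y) = 4·37.75 = 151

151.00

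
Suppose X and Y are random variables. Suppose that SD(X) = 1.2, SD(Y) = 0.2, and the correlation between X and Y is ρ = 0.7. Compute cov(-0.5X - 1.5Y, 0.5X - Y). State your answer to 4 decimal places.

-0.3420

Var(X) = (1.2)² = 1.44;  Var(Y) = (0.2)² = 0.04
cov(X,Y) = ρ·SD(X)·SD(Y) = 0.7·1.2·0.2 = 0.168
cov(-0.5X - 1.5Y, 0.5X - Y) = (-0.5)(0.5)Var(X) + (-1.5)(-1)Var(Y) + [(-0.5)(-1) + (-1.5)(0.5)]cov(X,Y)
= -0.25·1.44 + 1.5·0.04 + -0.25·0.168 = -0.342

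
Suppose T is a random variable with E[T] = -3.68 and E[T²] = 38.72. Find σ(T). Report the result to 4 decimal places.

Var(T) = 38.72 − (-3.68)² = 25.1776
σ(T) = √25.1776 ≈ 5.0177

5.0177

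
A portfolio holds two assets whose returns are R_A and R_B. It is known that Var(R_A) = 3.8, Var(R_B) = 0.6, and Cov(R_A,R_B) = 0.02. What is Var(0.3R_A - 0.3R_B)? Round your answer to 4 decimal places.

0.3924

Var(0.3R_A - 0.3R_B) = (0.3)²·Var(R_A) + (-0.3)²·Var(R_B) + 2·(0.3)·(-0.3)·Cov(R_A,R_B)
= 0.09·3.8 + 0.09·0.6 + -0.18·0.02 = 0.3924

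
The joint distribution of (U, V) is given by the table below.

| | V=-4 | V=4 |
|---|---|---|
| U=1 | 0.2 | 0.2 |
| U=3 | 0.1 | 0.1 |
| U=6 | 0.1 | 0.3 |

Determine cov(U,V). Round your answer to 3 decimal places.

2.080

E[U] = 3.4,  E[V] = 0.8
E[UV] = 4.8
cov(U,V) = E[UV] − E[U]E[V] = 4.8 − (3.4)(0.8) = 2.08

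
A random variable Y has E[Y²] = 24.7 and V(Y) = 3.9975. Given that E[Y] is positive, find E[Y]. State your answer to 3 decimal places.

(E[Y])² = E[Y²] − V(Y) = 24.7 − 3.9975 = 20.7025
E[Y] = √20.7025 = 4.55

4.550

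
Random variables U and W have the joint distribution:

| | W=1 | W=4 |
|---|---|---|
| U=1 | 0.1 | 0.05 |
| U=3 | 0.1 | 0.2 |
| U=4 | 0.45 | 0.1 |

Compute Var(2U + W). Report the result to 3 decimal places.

5.348

E[U] = 3.25,  E[W] = 2.05,  E[UW] = 6.4
Var(U) = 11.65 − (3.25)² = 1.0875;  Var(W) = 6.25 − (2.05)² = 2.0475
cov(U,W) = 6.4 − (3.25)(2.05) = -0.2625
Var(2U + W) = (2)²·1.0875 + (1)²·2.0475 + 2·(2)·(1)·-0.2625 = 5.3475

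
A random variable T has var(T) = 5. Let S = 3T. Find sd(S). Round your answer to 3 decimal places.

6.708

var(3T) = (3)²·5 = 45
sd(S) = √45 ≈ 6.708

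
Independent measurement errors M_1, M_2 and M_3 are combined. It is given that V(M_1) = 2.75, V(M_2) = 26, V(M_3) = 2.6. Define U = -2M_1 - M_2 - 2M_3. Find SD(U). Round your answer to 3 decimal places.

6.885

By independence, V(U) = (-2)²V(M_1) + (-1)²V(M_2) + (-2)²V(M_3)
= (-2)²·2.75 + (-1)²·26 + (-2)²·2.6 = 47.4
SD(U) = √47.4 ≈ 6.885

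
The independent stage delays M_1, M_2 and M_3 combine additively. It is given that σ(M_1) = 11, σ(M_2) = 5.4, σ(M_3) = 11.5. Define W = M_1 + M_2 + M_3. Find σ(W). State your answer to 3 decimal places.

Var(M_1) = 121, Var(M_2) = 29.16, Var(M_3) = 132.25
By independence, Var(W) = (1)²Var(M_1) + (1)²Var(M_2) + (1)²Var(M_3)
= (1)²·121 + (1)²·29.16 + (1)²·132.25 = 282.41
σ(W) = √282.41 ≈ 16.805

16.805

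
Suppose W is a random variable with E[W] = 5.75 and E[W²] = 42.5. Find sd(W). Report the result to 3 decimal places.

Var(W) = 42.5 − (5.75)² = 9.4375
sd(W) = √9.4375 ≈ 3.072

3.072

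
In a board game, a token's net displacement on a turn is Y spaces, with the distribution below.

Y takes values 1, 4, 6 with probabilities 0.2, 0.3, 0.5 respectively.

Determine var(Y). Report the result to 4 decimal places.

3.6400

E[Y] = (1)(0.2) + (4)(0.3) + (6)(0.5) = 4.4
E[Y²] = (1)²(0.2) + (4)²(0.3) + (6)²(0.5) = 23
var(Y) = E[Y²] − (E[Y])² = 23 − (4.4)² = 3.64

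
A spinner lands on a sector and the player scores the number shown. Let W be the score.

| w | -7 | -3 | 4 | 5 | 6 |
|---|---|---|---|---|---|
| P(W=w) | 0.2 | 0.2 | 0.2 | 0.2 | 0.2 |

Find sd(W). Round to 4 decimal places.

5.0990

E[W] = (-7)(0.2) + (-3)(0.2) + (4)(0.2) + (5)(0.2) + (6)(0.2) = 1
E[W²] = (-7)²(0.2) + (-3)²(0.2) + (4)²(0.2) + (5)²(0.2) + (6)²(0.2) = 27
var(W) = E[W²] − (E[W])² = 27 − (1)² = 26
sd(W) = √26 ≈ 5.0990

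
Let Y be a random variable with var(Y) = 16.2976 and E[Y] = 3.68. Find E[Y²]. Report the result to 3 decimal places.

E[Y²] = var(Y) + (E[Y])² = 16.2976 + (3.68)² = 29.84

29.840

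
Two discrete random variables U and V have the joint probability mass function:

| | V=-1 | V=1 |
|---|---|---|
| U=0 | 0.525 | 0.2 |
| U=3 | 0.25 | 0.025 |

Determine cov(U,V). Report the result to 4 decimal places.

-0.2213

E[U] = 0.825,  E[V] = -0.55
E[UV] = -0.675
cov(U,V) = E[UV] − E[U]E[V] = -0.675 − (0.825)(-0.55) = -0.22125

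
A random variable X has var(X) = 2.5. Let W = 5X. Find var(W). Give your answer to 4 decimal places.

var(5X) = (5)²·var(X) = 25·2.5 = 62.5

62.5000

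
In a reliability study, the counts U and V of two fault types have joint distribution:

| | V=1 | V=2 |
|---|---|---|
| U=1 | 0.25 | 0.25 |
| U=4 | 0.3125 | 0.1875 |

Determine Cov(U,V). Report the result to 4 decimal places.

E[U] = 2.5,  E[V] = 1.4375
E[UV] = 3.5
Cov(U,V) = E[UV] − E[U]E[V] = 3.5 − (2.5)(1.4375) = -0.09375

-0.0938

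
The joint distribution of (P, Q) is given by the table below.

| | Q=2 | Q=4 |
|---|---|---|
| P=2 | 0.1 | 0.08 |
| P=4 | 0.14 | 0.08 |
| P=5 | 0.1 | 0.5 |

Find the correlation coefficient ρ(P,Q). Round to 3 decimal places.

0.341

E[P] = 4.24,  E[Q] = 3.32
E[PQ] = 14.44
Cov(P,Q) = E[PQ] − E[P]E[Q] = 14.44 − (4.24)(3.32) = 0.3632
Var(P) = 1.2624,  Var(Q) = 0.8976
ρ = 0.3632 / √(1.2624·0.8976) ≈ 0.341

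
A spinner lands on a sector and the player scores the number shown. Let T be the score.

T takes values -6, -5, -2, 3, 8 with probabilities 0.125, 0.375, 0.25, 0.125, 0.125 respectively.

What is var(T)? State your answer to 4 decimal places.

20.9375

E[T] = (-6)(0.125) + (-5)(0.375) + (-2)(0.25) + (3)(0.125) + (8)(0.125) = -1.75
E[T²] = (-6)²(0.125) + (-5)²(0.375) + (-2)²(0.25) + (3)²(0.125) + (8)²(0.125) = 24
var(T) = E[T²] − (E[T])² = 24 − (-1.75)² = 20.9375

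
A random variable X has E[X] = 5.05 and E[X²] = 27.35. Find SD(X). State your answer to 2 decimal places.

1.36

var(X) = 27.35 − (5.05)² = 1.8475
SD(X) = √1.8475 ≈ 1.36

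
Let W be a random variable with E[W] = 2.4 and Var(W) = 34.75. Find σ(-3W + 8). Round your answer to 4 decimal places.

17.6847

Var(-3W + 8) = (-3)²·34.75 = 312.75
σ(-3W + 8) = √312.75 ≈ 17.6847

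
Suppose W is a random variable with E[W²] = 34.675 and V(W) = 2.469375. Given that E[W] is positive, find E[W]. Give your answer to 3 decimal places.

(E[W])² = E[W²] − V(W) = 34.675 − 2.469375 = 32.205625
E[W] = √32.205625 = 5.675

5.675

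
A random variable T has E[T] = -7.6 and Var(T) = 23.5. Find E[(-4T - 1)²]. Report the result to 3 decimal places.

1240.360

E[-4T - 1] = -4·-7.6 − 1 = 29.4
Var(-4T - 1) = (-4)²·23.5 = 376
E[(-4T - 1)²] = Var((-4T - 1)) + (E[(-4T - 1)])² = 376 + (29.4)² = 1240.36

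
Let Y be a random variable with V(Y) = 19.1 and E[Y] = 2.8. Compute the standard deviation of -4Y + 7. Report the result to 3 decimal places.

17.481

V(-4Y + 7) = (-4)²·19.1 = 305.6
SD(-4Y + 7) = √305.6 ≈ 17.481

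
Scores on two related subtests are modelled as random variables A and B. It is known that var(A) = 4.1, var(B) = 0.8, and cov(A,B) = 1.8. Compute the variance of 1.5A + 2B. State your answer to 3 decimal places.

var(1.5A + 2B) = (1.5)²·var(A) + (2)²·var(B) + 2·(1.5)·(2)·cov(A,B)
= 2.25·4.1 + 4·0.8 + 6·1.8 = 23.225

23.225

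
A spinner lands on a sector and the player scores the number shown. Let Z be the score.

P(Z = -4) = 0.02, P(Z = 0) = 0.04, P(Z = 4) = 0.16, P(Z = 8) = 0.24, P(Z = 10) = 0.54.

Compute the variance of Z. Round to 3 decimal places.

10.146

E[Z] = (-4)(0.02) + (0)(0.04) + (4)(0.16) + (8)(0.24) + (10)(0.54) = 7.88
E[Z²] = (-4)²(0.02) + (0)²(0.04) + (4)²(0.16) + (8)²(0.24) + (10)²(0.54) = 72.24
Var(Z) = E[Z²] − (E[Z])² = 72.24 − (7.88)² = 10.1456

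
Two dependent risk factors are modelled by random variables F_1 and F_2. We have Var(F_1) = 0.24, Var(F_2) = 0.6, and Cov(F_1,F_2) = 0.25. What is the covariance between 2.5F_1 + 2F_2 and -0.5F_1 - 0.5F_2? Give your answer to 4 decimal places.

Cov(2.5F_1 + 2F_2, -0.5F_1 - 0.5F_2) = (2.5)(-0.5)Var(F_1) + (2)(-0.5)Var(F_2) + [(2.5)(-0.5) + (2)(-0.5)]Cov(F_1,F_2)
= -1.25·0.24 + -1·0.6 + -2.25·0.25 = -1.4625

-1.4625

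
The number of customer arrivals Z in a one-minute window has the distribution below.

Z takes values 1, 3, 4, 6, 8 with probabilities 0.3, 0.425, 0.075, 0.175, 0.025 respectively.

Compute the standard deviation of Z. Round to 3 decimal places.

E[Z] = (1)(0.3) + (3)(0.425) + (4)(0.075) + (6)(0.175) + (8)(0.025) = 3.125
E[Z²] = (1)²(0.3) + (3)²(0.425) + (4)²(0.075) + (6)²(0.175) + (8)²(0.025) = 13.225
Var(Z) = E[Z²] − (E[Z])² = 13.225 − (3.125)² = 3.459375
σ(Z) = √3.459375 ≈ 1.860

1.860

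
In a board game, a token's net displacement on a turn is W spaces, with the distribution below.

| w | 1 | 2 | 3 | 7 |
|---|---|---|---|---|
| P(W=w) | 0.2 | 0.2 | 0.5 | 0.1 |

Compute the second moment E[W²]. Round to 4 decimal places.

10.4000

E[W²] = (1)²(0.2) + (2)²(0.2) + (3)²(0.5) + (7)²(0.1) = 10.4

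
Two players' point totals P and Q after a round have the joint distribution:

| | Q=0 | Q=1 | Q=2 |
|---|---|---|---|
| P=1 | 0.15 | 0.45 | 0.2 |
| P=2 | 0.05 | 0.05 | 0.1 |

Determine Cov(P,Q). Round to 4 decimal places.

0.0300

E[P] = 1.2,  E[Q] = 1.1
E[PQ] = 1.35
Cov(P,Q) = E[PQ] − E[P]E[Q] = 1.35 − (1.2)(1.1) = 0.03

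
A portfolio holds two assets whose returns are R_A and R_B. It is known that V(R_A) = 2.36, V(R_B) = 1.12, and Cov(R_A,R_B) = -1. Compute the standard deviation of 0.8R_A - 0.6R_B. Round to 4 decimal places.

V(0.8R_A - 0.6R_B) = (0.8)²·V(R_A) + (-0.6)²·V(R_B) + 2·(0.8)·(-0.6)·Cov(R_A,R_B)
= 0.64·2.36 + 0.36·1.12 + -0.96·-1 = 2.8736
SD(0.8R_A - 0.6R_B) = √2.8736 ≈ 1.6952

1.6952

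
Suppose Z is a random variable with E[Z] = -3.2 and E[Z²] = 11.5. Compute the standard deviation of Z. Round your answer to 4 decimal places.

1.1225

var(Z) = 11.5 − (-3.2)² = 1.26
SD(Z) = √1.26 ≈ 1.1225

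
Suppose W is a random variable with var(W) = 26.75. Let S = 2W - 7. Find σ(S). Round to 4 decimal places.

var(2W - 7) = (2)²·26.75 = 107
σ(S) = √107 ≈ 10.3441

10.3441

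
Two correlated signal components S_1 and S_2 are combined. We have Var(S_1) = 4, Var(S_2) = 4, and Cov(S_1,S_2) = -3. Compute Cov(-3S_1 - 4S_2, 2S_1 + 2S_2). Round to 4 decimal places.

Cov(-3S_1 - 4S_2, 2S_1 + 2S_2) = (-3)(2)Var(S_1) + (-4)(2)Var(S_2) + [(-3)(2) + (-4)(2)]Cov(S_1,S_2)
= -6·4 + -8·4 + -14·-3 = -14

-14.0000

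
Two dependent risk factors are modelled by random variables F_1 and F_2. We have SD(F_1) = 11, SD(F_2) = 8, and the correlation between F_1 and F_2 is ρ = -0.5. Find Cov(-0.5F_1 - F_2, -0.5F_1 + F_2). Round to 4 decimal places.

-33.7500

V(F_1) = (11)² = 121;  V(F_2) = (8)² = 64
Cov(F_1,F_2) = ρ·SD(F_1)·SD(F_2) = -0.5·11·8 = -44
Cov(-0.5F_1 - F_2, -0.5F_1 + F_2) = (-0.5)(-0.5)V(F_1) + (-1)(1)V(F_2) + [(-0.5)(1) + (-1)(-0.5)]Cov(F_1,F_2)
= 0.25·121 + -1·64 + 0·-44 = -33.75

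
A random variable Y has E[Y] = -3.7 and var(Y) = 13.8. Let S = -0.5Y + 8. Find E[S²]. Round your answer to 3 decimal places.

100.473

E[-0.5Y + 8] = -0.5·-3.7 + 8 = 9.85
var(-0.5Y + 8) = (-0.5)²·13.8 = 3.45
E[S²] = var(S) + (E[S])² = 3.45 + (9.85)² = 100.4725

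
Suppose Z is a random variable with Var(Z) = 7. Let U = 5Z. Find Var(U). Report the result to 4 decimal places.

Var(5Z) = (5)²·Var(Z) = 25·7 = 175

175.0000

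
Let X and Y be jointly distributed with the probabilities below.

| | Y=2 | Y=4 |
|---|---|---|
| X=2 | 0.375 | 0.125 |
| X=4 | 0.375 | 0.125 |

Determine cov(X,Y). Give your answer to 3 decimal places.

E[X] = 3,  E[Y] = 2.5
E[XY] = 7.5
cov(X,Y) = E[XY] − E[X]E[Y] = 7.5 − (3)(2.5) = 0

0.000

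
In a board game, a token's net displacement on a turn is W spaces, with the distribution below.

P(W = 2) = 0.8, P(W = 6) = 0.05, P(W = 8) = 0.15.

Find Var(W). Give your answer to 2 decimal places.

E[W] = (2)(0.8) + (6)(0.05) + (8)(0.15) = 3.1
E[W²] = (2)²(0.8) + (6)²(0.05) + (8)²(0.15) = 14.6
Var(W) = E[W²] − (E[W])² = 14.6 − (3.1)² = 4.99

4.99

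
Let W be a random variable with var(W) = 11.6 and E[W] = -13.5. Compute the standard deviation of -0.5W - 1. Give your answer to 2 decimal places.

1.70

var(-0.5W - 1) = (-0.5)²·11.6 = 2.9
σ(-0.5W - 1) = √2.9 ≈ 1.70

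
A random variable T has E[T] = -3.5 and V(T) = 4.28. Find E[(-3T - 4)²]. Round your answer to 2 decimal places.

E[-3T - 4] = -3·-3.5 − 4 = 6.5
V(-3T - 4) = (-3)²·4.28 = 38.52
E[(-3T - 4)²] = V((-3T - 4)) + (E[(-3T - 4)])² = 38.52 + (6.5)² = 80.77

80.77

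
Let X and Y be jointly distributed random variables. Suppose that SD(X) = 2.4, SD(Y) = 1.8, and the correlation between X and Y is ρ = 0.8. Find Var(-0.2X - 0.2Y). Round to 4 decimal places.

0.6365

Var(X) = (2.4)² = 5.76;  Var(Y) = (1.8)² = 3.24
Cov(X,Y) = ρ·SD(X)·SD(Y) = 0.8·2.4·1.8 = 3.456
Var(-0.2X - 0.2Y) = (-0.2)²·Var(X) + (-0.2)²·Var(Y) + 2·(-0.2)·(-0.2)·Cov(X,Y)
= 0.04·5.76 + 0.04·3.24 + 0.08·3.456 = 0.63648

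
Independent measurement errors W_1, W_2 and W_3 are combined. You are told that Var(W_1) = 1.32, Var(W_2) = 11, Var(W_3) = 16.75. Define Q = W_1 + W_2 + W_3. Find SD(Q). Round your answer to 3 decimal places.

By independence, Var(Q) = (1)²Var(W_1) + (1)²Var(W_2) + (1)²Var(W_3)
= (1)²·1.32 + (1)²·11 + (1)²·16.75 = 29.07
SD(Q) = √29.07 ≈ 5.392

5.392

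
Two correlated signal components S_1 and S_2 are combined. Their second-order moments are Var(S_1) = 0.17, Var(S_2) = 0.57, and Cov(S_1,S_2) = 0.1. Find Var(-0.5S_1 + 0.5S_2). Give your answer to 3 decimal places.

Var(-0.5S_1 + 0.5S_2) = (-0.5)²·Var(S_1) + (0.5)²·Var(S_2) + 2·(-0.5)·(0.5)·Cov(S_1,S_2)
= 0.25·0.17 + 0.25·0.57 + -0.5·0.1 = 0.135

0.135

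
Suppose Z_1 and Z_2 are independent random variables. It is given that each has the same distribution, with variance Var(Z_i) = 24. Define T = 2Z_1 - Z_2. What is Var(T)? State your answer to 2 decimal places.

By independence, Var(T) = (2)²Var(Z_1) + (-1)²Var(Z_2)
= (2)²·24 + (-1)²·24 = 120

120.00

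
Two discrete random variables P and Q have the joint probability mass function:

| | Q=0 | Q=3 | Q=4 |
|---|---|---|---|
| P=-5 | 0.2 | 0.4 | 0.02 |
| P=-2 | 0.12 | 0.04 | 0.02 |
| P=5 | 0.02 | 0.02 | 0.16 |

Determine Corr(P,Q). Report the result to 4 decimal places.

0.3293

E[P] = -2.46,  E[Q] = 2.18
E[PQ] = -3.3
Cov(P,Q) = E[PQ] − E[P]E[Q] = -3.3 − (-2.46)(2.18) = 2.0628
Var(P) = 15.1684,  Var(Q) = 2.5876
ρ = 2.0628 / √(15.1684·2.5876) ≈ 0.3293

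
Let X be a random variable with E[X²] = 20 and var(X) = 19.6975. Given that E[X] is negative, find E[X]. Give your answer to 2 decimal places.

-0.55

(E[X])² = E[X²] − var(X) = 20 − 19.6975 = 0.3025
E[X] = −√0.3025 = -0.55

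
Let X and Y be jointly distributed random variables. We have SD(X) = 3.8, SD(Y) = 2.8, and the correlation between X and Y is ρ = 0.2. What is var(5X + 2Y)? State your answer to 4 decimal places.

var(X) = (3.8)² = 14.44;  var(Y) = (2.8)² = 7.84
Cov(X,Y) = ρ·SD(X)·SD(Y) = 0.2·3.8·2.8 = 2.128
var(5X + 2Y) = (5)²·var(X) + (2)²·var(Y) + 2·(5)·(2)·Cov(X,Y)
= 25·14.44 + 4·7.84 + 20·2.128 = 434.92

434.9200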